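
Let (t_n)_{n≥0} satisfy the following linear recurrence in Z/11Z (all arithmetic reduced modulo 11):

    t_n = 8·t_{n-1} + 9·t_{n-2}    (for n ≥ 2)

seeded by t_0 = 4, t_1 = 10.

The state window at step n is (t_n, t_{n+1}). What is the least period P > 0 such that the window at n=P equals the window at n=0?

n=0: window = (4, 10)
n=1: window = (10, 6)
n=2: window = (6, 6)
n=3: window = (6, 3)
n=4: window = (3, 1)
n=5: window = (1, 2)
n=6: window = (2, 3)
n=7: window = (3, 9)
n=8: window = (9, 0)
n=9: window = (0, 4)
n=10: window = (4, 10)
window at n=10 equals window at n=0 → period = 10

10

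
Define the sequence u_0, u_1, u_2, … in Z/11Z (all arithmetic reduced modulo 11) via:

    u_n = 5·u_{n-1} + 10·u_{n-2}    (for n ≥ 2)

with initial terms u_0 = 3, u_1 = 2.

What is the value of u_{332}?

4

u_2 = 5·2 + 10·3 = 7
u_3 = 5·7 + 10·2 = 0
u_4 = 5·0 + 10·7 = 4
u_5 = 5·4 + 10·0 = 9
u_6 = 5·9 + 10·4 = 8
u_7 = 5·8 + 10·9 = 9
u_8 = 5·9 + 10·8 = 4
u_9 = 5·4 + 10·9 = 0
u_10 = 5·0 + 10·4 = 7
u_11 = 5·7 + 10·0 = 2
u_12 = 5·2 + 10·7 = 3
u_13 = 5·3 + 10·2 = 2
(u_12, u_13) = (3, 2) = (u_0, u_1), so the sequence has period 12.
332 ≡ 8 (mod 12), hence u_332 = u_8 = 4.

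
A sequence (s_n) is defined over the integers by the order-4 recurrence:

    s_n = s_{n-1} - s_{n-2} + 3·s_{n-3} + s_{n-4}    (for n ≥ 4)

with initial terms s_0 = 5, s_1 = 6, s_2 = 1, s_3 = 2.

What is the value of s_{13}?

1266

s_4 = 1·2 + -1·1 + 3·6 + 1·5 = 24
s_5 = 1·24 + -1·2 + 3·1 + 1·6 = 31
s_6 = 1·31 + -1·24 + 3·2 + 1·1 = 14
s_7 = 1·14 + -1·31 + 3·24 + 1·2 = 57
s_8 = 1·57 + -1·14 + 3·31 + 1·24 = 160
s_9 = 1·160 + -1·57 + 3·14 + 1·31 = 176
s_10 = 1·176 + -1·160 + 3·57 + 1·14 = 201
s_11 = 1·201 + -1·176 + 3·160 + 1·57 = 562
s_12 = 1·562 + -1·201 + 3·176 + 1·160 = 1049
s_13 = 1·1049 + -1·562 + 3·201 + 1·176 = 1266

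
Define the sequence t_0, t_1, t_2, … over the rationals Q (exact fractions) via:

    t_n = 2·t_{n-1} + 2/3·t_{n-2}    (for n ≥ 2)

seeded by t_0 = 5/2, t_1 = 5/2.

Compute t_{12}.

t_2 = 2·5/2 + 2/3·5/2 = 20/3
t_3 = 2·20/3 + 2/3·5/2 = 15
t_4 = 2·15 + 2/3·20/3 = 310/9
t_5 = 2·310/9 + 2/3·15 = 710/9
t_6 = 2·710/9 + 2/3·310/9 = 4880/27
t_7 = 2·4880/27 + 2/3·710/9 = 11180/27
t_8 = 2·11180/27 + 2/3·4880/27 = 76840/81
t_9 = 2·76840/81 + 2/3·11180/27 = 6520/3
t_10 = 2·6520/3 + 2/3·76840/81 = 1209920/243
t_11 = 2·1209920/243 + 2/3·6520/3 = 2771920/243
t_12 = 2·2771920/243 + 2/3·1209920/243 = 19051360/729

19051360/729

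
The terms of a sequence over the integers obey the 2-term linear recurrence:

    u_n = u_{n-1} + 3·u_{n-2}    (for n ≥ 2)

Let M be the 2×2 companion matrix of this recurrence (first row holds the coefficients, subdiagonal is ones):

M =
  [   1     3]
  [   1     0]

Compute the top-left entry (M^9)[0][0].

(M^9)[0][0] is the top entry after applying M 9 times to the unit state (1, 0). Equivalently it is h_{10} for the auxiliary sequence (h_n) obeying the same recurrence with h_1 = 1 and h_i = 0 for 0 ≤ i < 1:
h_2 = 1·1 + 3·0 = 1
h_3 = 1·1 + 3·1 = 4
h_4 = 1·4 + 3·1 = 7
h_5 = 1·7 + 3·4 = 19
h_6 = 1·19 + 3·7 = 40
h_7 = 1·40 + 3·19 = 97
h_8 = 1·97 + 3·40 = 217
h_9 = 1·217 + 3·97 = 508
h_10 = 1·508 + 3·217 = 1159

1159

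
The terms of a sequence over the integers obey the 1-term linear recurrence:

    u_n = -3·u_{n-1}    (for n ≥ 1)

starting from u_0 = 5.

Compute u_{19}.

u_1 = -3·5 = -15
u_2 = -3·-15 = 45
u_3 = -3·45 = -135
u_4 = -3·-135 = 405
u_5 = -3·405 = -1215
u_6 = -3·-1215 = 3645
u_7 = -3·3645 = -10935
u_8 = -3·-10935 = 32805
u_9 = -3·32805 = -98415
u_10 = -3·-98415 = 295245
u_11 = -3·295245 = -885735
u_12 = -3·-885735 = 2657205
u_13 = -3·2657205 = -7971615
u_14 = -3·-7971615 = 23914845
u_15 = -3·23914845 = -71744535
u_16 = -3·-71744535 = 215233605
u_17 = -3·215233605 = -645700815
u_18 = -3·-645700815 = 1937102445
u_19 = -3·1937102445 = -5811307335

-5811307335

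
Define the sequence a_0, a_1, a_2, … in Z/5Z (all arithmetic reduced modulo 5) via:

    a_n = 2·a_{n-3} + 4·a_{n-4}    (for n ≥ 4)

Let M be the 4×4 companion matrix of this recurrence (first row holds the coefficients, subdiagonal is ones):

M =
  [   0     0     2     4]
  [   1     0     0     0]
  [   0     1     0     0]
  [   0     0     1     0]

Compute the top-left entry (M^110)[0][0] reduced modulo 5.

0

(M^110)[0][0] is the top entry after applying M 110 times to the unit state (1, 0, 0, 0). Equivalently it is h_{113} for the auxiliary sequence (h_n) obeying the same recurrence with h_3 = 1 and h_i = 0 for 0 ≤ i < 3:
h_4 = 0·1 + 0·0 + 2·0 + 4·0 = 0
h_5 = 0·0 + 0·1 + 2·0 + 4·0 = 0
h_6 = 0·0 + 0·0 + 2·1 + 4·0 = 2
h_7 = 0·2 + 0·0 + 2·0 + 4·1 = 4
h_8 = 0·4 + 0·2 + 2·0 + 4·0 = 0
h_9 = 0·0 + 0·4 + 2·2 + 4·0 = 4
h_10 = 0·4 + 0·0 + 2·4 + 4·2 = 1
h_11 = 0·1 + 0·4 + 2·0 + 4·4 = 1
h_12 = 0·1 + 0·1 + 2·4 + 4·0 = 3
h_13 = 0·3 + 0·1 + 2·1 + 4·4 = 3
h_14 = 0·3 + 0·3 + 2·1 + 4·1 = 1
h_15 = 0·1 + 0·3 + 2·3 + 4·1 = 0
h_16 = 0·0 + 0·1 + 2·3 + 4·3 = 3
h_17 = 0·3 + 0·0 + 2·1 + 4·3 = 4
h_18 = 0·4 + 0·3 + 2·0 + 4·1 = 4
h_19 = 0·4 + 0·4 + 2·3 + 4·0 = 1
h_20 = 0·1 + 0·4 + 2·4 + 4·3 = 0
h_21 = 0·0 + 0·1 + 2·4 + 4·4 = 4
h_22 = 0·4 + 0·0 + 2·1 + 4·4 = 3
h_23 = 0·3 + 0·4 + 2·0 + 4·1 = 4
h_24 = 0·4 + 0·3 + 2·4 + 4·0 = 3
h_25 = 0·3 + 0·4 + 2·3 + 4·4 = 2
h_26 = 0·2 + 0·3 + 2·4 + 4·3 = 0
h_27 = 0·0 + 0·2 + 2·3 + 4·4 = 2
h_28 = 0·2 + 0·0 + 2·2 + 4·3 = 1
h_29 = 0·1 + 0·2 + 2·0 + 4·2 = 3
h_30 = 0·3 + 0·1 + 2·2 + 4·0 = 4
h_31 = 0·4 + 0·3 + 2·1 + 4·2 = 0
h_32 = 0·0 + 0·4 + 2·3 + 4·1 = 0
h_33 = 0·0 + 0·0 + 2·4 + 4·3 = 0
h_34 = 0·0 + 0·0 + 2·0 + 4·4 = 1
(h_31, h_32, h_33, h_34) = (0, 0, 0, 1) = (h_0, h_1, h_2, h_3), so the sequence has period 31.
113 ≡ 20 (mod 31), hence h_113 = h_20 = 0.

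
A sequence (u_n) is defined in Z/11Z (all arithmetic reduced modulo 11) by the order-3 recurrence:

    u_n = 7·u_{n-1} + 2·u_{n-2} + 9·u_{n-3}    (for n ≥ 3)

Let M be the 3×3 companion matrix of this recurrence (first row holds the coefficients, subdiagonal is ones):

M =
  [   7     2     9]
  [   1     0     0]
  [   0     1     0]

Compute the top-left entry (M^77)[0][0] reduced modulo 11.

(M^77)[0][0] is the top entry after applying M 77 times to the unit state (1, 0, 0). Equivalently it is h_{79} for the auxiliary sequence (h_n) obeying the same recurrence with h_2 = 1 and h_i = 0 for 0 ≤ i < 2:
h_3 = 7·1 + 2·0 + 9·0 = 7
h_4 = 7·7 + 2·1 + 9·0 = 7
h_5 = 7·7 + 2·7 + 9·1 = 6
h_6 = 7·6 + 2·7 + 9·7 = 9
h_7 = 7·9 + 2·6 + 9·7 = 6
h_8 = 7·6 + 2·9 + 9·6 = 4
h_9 = 7·4 + 2·6 + 9·9 = 0
h_10 = 7·0 + 2·4 + 9·6 = 7
h_11 = 7·7 + 2·0 + 9·4 = 8
h_12 = 7·8 + 2·7 + 9·0 = 4
h_13 = 7·4 + 2·8 + 9·7 = 8
h_14 = 7·8 + 2·4 + 9·8 = 4
h_15 = 7·4 + 2·8 + 9·4 = 3
h_16 = 7·3 + 2·4 + 9·8 = 2
h_17 = 7·2 + 2·3 + 9·4 = 1
h_18 = 7·1 + 2·2 + 9·3 = 5
h_19 = 7·5 + 2·1 + 9·2 = 0
h_20 = 7·0 + 2·5 + 9·1 = 8
h_21 = 7·8 + 2·0 + 9·5 = 2
h_22 = 7·2 + 2·8 + 9·0 = 8
h_23 = 7·8 + 2·2 + 9·8 = 0
h_24 = 7·0 + 2·8 + 9·2 = 1
h_25 = 7·1 + 2·0 + 9·8 = 2
h_26 = 7·2 + 2·1 + 9·0 = 5
h_27 = 7·5 + 2·2 + 9·1 = 4
h_28 = 7·4 + 2·5 + 9·2 = 1
h_29 = 7·1 + 2·4 + 9·5 = 5
h_30 = 7·5 + 2·1 + 9·4 = 7
h_31 = 7·7 + 2·5 + 9·1 = 2
h_32 = 7·2 + 2·7 + 9·5 = 7
h_33 = 7·7 + 2·2 + 9·7 = 6
h_34 = 7·6 + 2·7 + 9·2 = 8
h_35 = 7·8 + 2·6 + 9·7 = 10
h_36 = 7·10 + 2·8 + 9·6 = 8
h_37 = 7·8 + 2·10 + 9·8 = 5
h_38 = 7·5 + 2·8 + 9·10 = 9
h_39 = 7·9 + 2·5 + 9·8 = 2
h_40 = 7·2 + 2·9 + 9·5 = 0
h_41 = 7·0 + 2·2 + 9·9 = 8
h_42 = 7·8 + 2·0 + 9·2 = 8
h_43 = 7·8 + 2·8 + 9·0 = 6
h_44 = 7·6 + 2·8 + 9·8 = 9
h_45 = 7·9 + 2·6 + 9·8 = 4
h_46 = 7·4 + 2·9 + 9·6 = 1
h_47 = 7·1 + 2·4 + 9·9 = 8
h_48 = 7·8 + 2·1 + 9·4 = 6
h_49 = 7·6 + 2·8 + 9·1 = 1
h_50 = 7·1 + 2·6 + 9·8 = 3
h_51 = 7·3 + 2·1 + 9·6 = 0
h_52 = 7·0 + 2·3 + 9·1 = 4
h_53 = 7·4 + 2·0 + 9·3 = 0
h_54 = 7·0 + 2·4 + 9·0 = 8
h_55 = 7·8 + 2·0 + 9·4 = 4
h_56 = 7·4 + 2·8 + 9·0 = 0
h_57 = 7·0 + 2·4 + 9·8 = 3
h_58 = 7·3 + 2·0 + 9·4 = 2
h_59 = 7·2 + 2·3 + 9·0 = 9
h_60 = 7·9 + 2·2 + 9·3 = 6
h_61 = 7·6 + 2·9 + 9·2 = 1
h_62 = 7·1 + 2·6 + 9·9 = 1
h_63 = 7·1 + 2·1 + 9·6 = 8
h_64 = 7·8 + 2·1 + 9·1 = 1
h_65 = 7·1 + 2·8 + 9·1 = 10
h_66 = 7·10 + 2·1 + 9·8 = 1
h_67 = 7·1 + 2·10 + 9·1 = 3
h_68 = 7·3 + 2·1 + 9·10 = 3
h_69 = 7·3 + 2·3 + 9·1 = 3
h_70 = 7·3 + 2·3 + 9·3 = 10
h_71 = 7·10 + 2·3 + 9·3 = 4
h_72 = 7·4 + 2·10 + 9·3 = 9
h_73 = 7·9 + 2·4 + 9·10 = 7
h_74 = 7·7 + 2·9 + 9·4 = 4
h_75 = 7·4 + 2·7 + 9·9 = 2
h_76 = 7·2 + 2·4 + 9·7 = 8
h_77 = 7·8 + 2·2 + 9·4 = 8
h_78 = 7·8 + 2·8 + 9·2 = 2
h_79 = 7·2 + 2·8 + 9·8 = 3

3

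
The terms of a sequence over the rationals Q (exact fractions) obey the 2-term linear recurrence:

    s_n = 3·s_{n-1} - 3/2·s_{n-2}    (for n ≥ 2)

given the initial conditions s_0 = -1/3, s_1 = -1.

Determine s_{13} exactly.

-2122119/64

s_2 = 3·-1 + -3/2·-1/3 = -5/2
s_3 = 3·-5/2 + -3/2·-1 = -6
s_4 = 3·-6 + -3/2·-5/2 = -57/4
s_5 = 3·-57/4 + -3/2·-6 = -135/4
s_6 = 3·-135/4 + -3/2·-57/4 = -639/8
s_7 = 3·-639/8 + -3/2·-135/4 = -189
s_8 = 3·-189 + -3/2·-639/8 = -7155/16
s_9 = 3·-7155/16 + -3/2·-189 = -16929/16
s_10 = 3·-16929/16 + -3/2·-7155/16 = -80109/32
s_11 = 3·-80109/32 + -3/2·-16929/16 = -47385/8
s_12 = 3·-47385/8 + -3/2·-80109/32 = -896913/64
s_13 = 3·-896913/64 + -3/2·-47385/8 = -2122119/64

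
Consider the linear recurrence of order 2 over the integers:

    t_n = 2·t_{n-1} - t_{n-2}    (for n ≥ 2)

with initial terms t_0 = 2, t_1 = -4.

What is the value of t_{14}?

t_2 = 2·-4 + -1·2 = -10
t_3 = 2·-10 + -1·-4 = -16
t_4 = 2·-16 + -1·-10 = -22
t_5 = 2·-22 + -1·-16 = -28
t_6 = 2·-28 + -1·-22 = -34
t_7 = 2·-34 + -1·-28 = -40
t_8 = 2·-40 + -1·-34 = -46
t_9 = 2·-46 + -1·-40 = -52
t_10 = 2·-52 + -1·-46 = -58
t_11 = 2·-58 + -1·-52 = -64
t_12 = 2·-64 + -1·-58 = -70
t_13 = 2·-70 + -1·-64 = -76
t_14 = 2·-76 + -1·-70 = -82

-82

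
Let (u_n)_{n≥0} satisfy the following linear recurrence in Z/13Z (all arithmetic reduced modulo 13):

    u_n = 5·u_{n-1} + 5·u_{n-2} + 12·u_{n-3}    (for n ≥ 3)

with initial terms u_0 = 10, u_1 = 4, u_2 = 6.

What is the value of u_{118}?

1

u_3 = 5·6 + 5·4 + 12·10 = 1
u_4 = 5·1 + 5·6 + 12·4 = 5
u_5 = 5·5 + 5·1 + 12·6 = 11
u_6 = 5·11 + 5·5 + 12·1 = 1
u_7 = 5·1 + 5·11 + 12·5 = 3
u_8 = 5·3 + 5·1 + 12·11 = 9
u_9 = 5·9 + 5·3 + 12·1 = 7
u_10 = 5·7 + 5·9 + 12·3 = 12
u_11 = 5·12 + 5·7 + 12·9 = 8
u_12 = 5·8 + 5·12 + 12·7 = 2
u_13 = 5·2 + 5·8 + 12·12 = 12
u_14 = 5·12 + 5·2 + 12·8 = 10
u_15 = 5·10 + 5·12 + 12·2 = 4
u_16 = 5·4 + 5·10 + 12·12 = 6
(u_14, u_15, u_16) = (10, 4, 6) = (u_0, u_1, u_2), so the sequence has period 14.
118 ≡ 6 (mod 14), hence u_118 = u_6 = 1.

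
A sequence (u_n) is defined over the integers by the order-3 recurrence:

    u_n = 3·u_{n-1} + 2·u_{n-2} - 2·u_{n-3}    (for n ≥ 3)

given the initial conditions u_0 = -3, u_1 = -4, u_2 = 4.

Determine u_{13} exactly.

u_3 = 3·4 + 2·-4 + -2·-3 = 10
u_4 = 3·10 + 2·4 + -2·-4 = 46
u_5 = 3·46 + 2·10 + -2·4 = 150
u_6 = 3·150 + 2·46 + -2·10 = 522
u_7 = 3·522 + 2·150 + -2·46 = 1774
u_8 = 3·1774 + 2·522 + -2·150 = 6066
u_9 = 3·6066 + 2·1774 + -2·522 = 20702
u_10 = 3·20702 + 2·6066 + -2·1774 = 70690
u_11 = 3·70690 + 2·20702 + -2·6066 = 241342
u_12 = 3·241342 + 2·70690 + -2·20702 = 824002
u_13 = 3·824002 + 2·241342 + -2·70690 = 2813310

2813310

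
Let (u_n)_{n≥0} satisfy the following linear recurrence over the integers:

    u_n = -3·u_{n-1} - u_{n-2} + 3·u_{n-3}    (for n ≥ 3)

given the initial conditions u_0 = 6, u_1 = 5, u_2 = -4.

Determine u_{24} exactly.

u_3 = -3·-4 + -1·5 + 3·6 = 25
u_4 = -3·25 + -1·-4 + 3·5 = -56
u_5 = -3·-56 + -1·25 + 3·-4 = 131
u_6 = -3·131 + -1·-56 + 3·25 = -262
u_7 = -3·-262 + -1·131 + 3·-56 = 487
u_8 = -3·487 + -1·-262 + 3·131 = -806
u_9 = -3·-806 + -1·487 + 3·-262 = 1145
u_10 = -3·1145 + -1·-806 + 3·487 = -1168
u_11 = -3·-1168 + -1·1145 + 3·-806 = -59
u_12 = -3·-59 + -1·-1168 + 3·1145 = 4780
u_13 = -3·4780 + -1·-59 + 3·-1168 = -17785
u_14 = -3·-17785 + -1·4780 + 3·-59 = 48398
u_15 = -3·48398 + -1·-17785 + 3·4780 = -113069
u_16 = -3·-113069 + -1·48398 + 3·-17785 = 237454
u_17 = -3·237454 + -1·-113069 + 3·48398 = -454099
u_18 = -3·-454099 + -1·237454 + 3·-113069 = 785636
u_19 = -3·785636 + -1·-454099 + 3·237454 = -1190447
u_20 = -3·-1190447 + -1·785636 + 3·-454099 = 1423408
u_21 = -3·1423408 + -1·-1190447 + 3·785636 = -722869
u_22 = -3·-722869 + -1·1423408 + 3·-1190447 = -2826142
u_23 = -3·-2826142 + -1·-722869 + 3·1423408 = 13471519
u_24 = -3·13471519 + -1·-2826142 + 3·-722869 = -39757022

-39757022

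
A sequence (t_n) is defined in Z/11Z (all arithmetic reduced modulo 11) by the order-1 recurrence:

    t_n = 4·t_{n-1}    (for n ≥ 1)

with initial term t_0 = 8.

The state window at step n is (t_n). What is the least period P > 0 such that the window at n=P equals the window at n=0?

n=0: window = (8)
n=1: window = (10)
n=2: window = (7)
n=3: window = (6)
n=4: window = (2)
n=5: window = (8)
window at n=5 equals window at n=0 → period = 5

5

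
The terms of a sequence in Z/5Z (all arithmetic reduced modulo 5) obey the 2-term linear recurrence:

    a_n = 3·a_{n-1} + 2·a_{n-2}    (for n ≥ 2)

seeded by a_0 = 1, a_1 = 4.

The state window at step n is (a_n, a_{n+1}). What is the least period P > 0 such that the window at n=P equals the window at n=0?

n=0: window = (1, 4)
n=1: window = (4, 4)
n=2: window = (4, 0)
n=3: window = (0, 3)
n=4: window = (3, 4)
n=5: window = (4, 3)
n=6: window = (3, 2)
n=7: window = (2, 2)
n=8: window = (2, 0)
n=9: window = (0, 4)
n=10: window = (4, 2)
n=11: window = (2, 4)
n=12: window = (4, 1)
n=13: window = (1, 1)
n=14: window = (1, 0)
n=15: window = (0, 2)
n=16: window = (2, 1)
n=17: window = (1, 2)
n=18: window = (2, 3)
n=19: window = (3, 3)
n=20: window = (3, 0)
n=21: window = (0, 1)
n=22: window = (1, 3)
n=23: window = (3, 1)
n=24: window = (1, 4)
window at n=24 equals window at n=0 → period = 24

24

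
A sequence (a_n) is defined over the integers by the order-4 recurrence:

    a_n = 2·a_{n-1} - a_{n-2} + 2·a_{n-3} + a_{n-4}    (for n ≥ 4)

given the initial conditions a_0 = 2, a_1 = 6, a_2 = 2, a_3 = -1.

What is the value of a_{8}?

a_4 = 2·-1 + -1·2 + 2·6 + 1·2 = 10
a_5 = 2·10 + -1·-1 + 2·2 + 1·6 = 31
a_6 = 2·31 + -1·10 + 2·-1 + 1·2 = 52
a_7 = 2·52 + -1·31 + 2·10 + 1·-1 = 92
a_8 = 2·92 + -1·52 + 2·31 + 1·10 = 204

204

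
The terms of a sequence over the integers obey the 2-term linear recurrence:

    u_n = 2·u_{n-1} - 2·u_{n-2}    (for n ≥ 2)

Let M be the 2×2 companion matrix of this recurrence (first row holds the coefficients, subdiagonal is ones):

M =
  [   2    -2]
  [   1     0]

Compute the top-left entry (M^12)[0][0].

(M^12)[0][0] is the top entry after applying M 12 times to the unit state (1, 0). Equivalently it is h_{13} for the auxiliary sequence (h_n) obeying the same recurrence with h_1 = 1 and h_i = 0 for 0 ≤ i < 1:
h_2 = 2·1 + -2·0 = 2
h_3 = 2·2 + -2·1 = 2
h_4 = 2·2 + -2·2 = 0
h_5 = 2·0 + -2·2 = -4
h_6 = 2·-4 + -2·0 = -8
h_7 = 2·-8 + -2·-4 = -8
h_8 = 2·-8 + -2·-8 = 0
h_9 = 2·0 + -2·-8 = 16
h_10 = 2·16 + -2·0 = 32
h_11 = 2·32 + -2·16 = 32
h_12 = 2·32 + -2·32 = 0
h_13 = 2·0 + -2·32 = -64

-64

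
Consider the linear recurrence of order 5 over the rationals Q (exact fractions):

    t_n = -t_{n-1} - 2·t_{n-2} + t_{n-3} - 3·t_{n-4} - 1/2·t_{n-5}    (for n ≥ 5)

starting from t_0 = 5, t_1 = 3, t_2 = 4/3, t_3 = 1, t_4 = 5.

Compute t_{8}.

-71

t_5 = -1·5 + -2·1 + 1·4/3 + -3·3 + -1/2·5 = -103/6
t_6 = -1·-103/6 + -2·5 + 1·1 + -3·4/3 + -1/2·3 = 8/3
t_7 = -1·8/3 + -2·-103/6 + 1·5 + -3·1 + -1/2·4/3 = 33
t_8 = -1·33 + -2·8/3 + 1·-103/6 + -3·5 + -1/2·1 = -71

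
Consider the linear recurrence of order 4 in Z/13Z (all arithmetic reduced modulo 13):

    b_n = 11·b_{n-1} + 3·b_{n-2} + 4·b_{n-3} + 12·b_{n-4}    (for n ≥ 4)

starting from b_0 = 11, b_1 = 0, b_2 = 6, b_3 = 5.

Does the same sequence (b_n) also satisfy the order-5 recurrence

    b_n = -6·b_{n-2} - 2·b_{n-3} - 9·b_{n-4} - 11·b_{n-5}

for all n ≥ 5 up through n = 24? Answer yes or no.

yes

Terms b_0..b_24: 11, 0, 6, 5, 10, 6, 6, 2, 2, 7, 7, 0, 8, 5, 7, 7, 6, 6, 1, 7, 7, 5, 12, 12, 12
n=5: candidate gives 6, actual b_5 = 6 ✓
n=6: candidate gives 6, actual b_6 = 6 ✓
n=7: candidate gives 2, actual b_7 = 2 ✓
n=8: candidate gives 2, actual b_8 = 2 ✓
n=9: candidate gives 7, actual b_9 = 7 ✓
n=10: candidate gives 7, actual b_10 = 7 ✓
n=11: candidate gives 0, actual b_11 = 0 ✓
n=12: candidate gives 8, actual b_12 = 8 ✓
n=13: candidate gives 5, actual b_13 = 5 ✓
n=14: candidate gives 7, actual b_14 = 7 ✓
n=15: candidate gives 7, actual b_15 = 7 ✓
n=16: candidate gives 6, actual b_16 = 6 ✓
n=17: candidate gives 6, actual b_17 = 6 ✓
n=18: candidate gives 1, actual b_18 = 1 ✓
n=19: candidate gives 7, actual b_19 = 7 ✓
n=20: candidate gives 7, actual b_20 = 7 ✓
n=21: candidate gives 5, actual b_21 = 5 ✓
n=22: candidate gives 12, actual b_22 = 12 ✓
n=23: candidate gives 12, actual b_23 = 12 ✓
n=24: candidate gives 12, actual b_24 = 12 ✓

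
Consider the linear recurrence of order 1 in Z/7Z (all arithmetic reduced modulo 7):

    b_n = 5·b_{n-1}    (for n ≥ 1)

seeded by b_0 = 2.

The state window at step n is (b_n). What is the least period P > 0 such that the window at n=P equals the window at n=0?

n=0: window = (2)
n=1: window = (3)
n=2: window = (1)
n=3: window = (5)
n=4: window = (4)
n=5: window = (6)
n=6: window = (2)
window at n=6 equals window at n=0 → period = 6

6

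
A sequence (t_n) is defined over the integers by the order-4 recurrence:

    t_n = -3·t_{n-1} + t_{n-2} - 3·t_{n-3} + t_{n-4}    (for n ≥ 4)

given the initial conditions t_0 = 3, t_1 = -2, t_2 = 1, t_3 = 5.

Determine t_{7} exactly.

227

t_4 = -3·5 + 1·1 + -3·-2 + 1·3 = -5
t_5 = -3·-5 + 1·5 + -3·1 + 1·-2 = 15
t_6 = -3·15 + 1·-5 + -3·5 + 1·1 = -64
t_7 = -3·-64 + 1·15 + -3·-5 + 1·5 = 227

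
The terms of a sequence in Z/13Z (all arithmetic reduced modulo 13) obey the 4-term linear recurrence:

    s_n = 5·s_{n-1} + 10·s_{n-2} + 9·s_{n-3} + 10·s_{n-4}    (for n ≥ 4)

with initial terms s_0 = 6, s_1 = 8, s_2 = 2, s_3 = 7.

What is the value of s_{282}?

s_4 = 5·7 + 10·2 + 9·8 + 10·6 = 5
s_5 = 5·5 + 10·7 + 9·2 + 10·8 = 11
s_6 = 5·11 + 10·5 + 9·7 + 10·2 = 6
s_7 = 5·6 + 10·11 + 9·5 + 10·7 = 8
s_8 = 5·8 + 10·6 + 9·11 + 10·5 = 2
s_9 = 5·2 + 10·8 + 9·6 + 10·11 = 7
(s_6, s_7, s_8, s_9) = (6, 8, 2, 7) = (s_0, s_1, s_2, s_3), so the sequence has period 6.
282 ≡ 0 (mod 6), hence s_282 = s_0 = 6.

6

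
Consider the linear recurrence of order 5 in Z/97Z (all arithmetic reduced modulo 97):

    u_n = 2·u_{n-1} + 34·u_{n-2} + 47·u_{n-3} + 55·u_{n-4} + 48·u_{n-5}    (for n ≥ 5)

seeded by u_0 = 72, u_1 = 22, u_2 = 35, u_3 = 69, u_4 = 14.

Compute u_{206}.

69

u_5 = 2·14 + 34·69 + 47·35 + 55·22 + 48·72 = 52
u_6 = 2·52 + 34·14 + 47·69 + 55·35 + 48·22 = 14
u_7 = 2·14 + 34·52 + 47·14 + 55·69 + 48·35 = 72
u_8 = 2·72 + 34·14 + 47·52 + 55·14 + 48·69 = 65
u_9 = 2·65 + 34·72 + 47·14 + 55·52 + 48·14 = 75
u_10 = 2·75 + 34·65 + 47·72 + 55·14 + 48·52 = 86
Continuing the recurrence:
  u_11 = 30;  u_12 = 57;  u_13 = 5;  u_14 = 48;  u_15 = 90;  u_16 = 26
  u_17 = 37;  u_18 = 17;  u_19 = 68;  u_20 = 55;  u_21 = 5;  u_22 = 27
  u_23 = 90;  u_24 = 56;  u_25 = 81;  u_26 = 67;  u_27 = 29;  u_28 = 60
  u_29 = 49;  u_30 = 16;  u_31 = 17;  u_32 = 7;  u_33 = 32;  u_34 = 65
  u_35 = 49;  u_36 = 66;  u_37 = 62;  u_38 = 82;  u_39 = 34;  u_40 = 15
  u_41 = 75;  u_42 = 44;  u_43 = 31;  u_44 = 71;  u_45 = 58;  u_46 = 16
  u_47 = 40;  u_48 = 13;  u_49 = 6;  u_50 = 81;  u_51 = 65;  u_52 = 78
  u_53 = 46;  u_54 = 66;  u_55 = 21;  u_56 = 24;  u_57 = 50;  u_58 = 78
  u_59 = 32;  u_60 = 22;  u_61 = 67;  u_62 = 55;  u_63 = 2;  u_64 = 9
  u_65 = 40;  u_66 = 28;  u_67 = 30;  u_68 = 88;  u_69 = 3;  u_70 = 11
  u_71 = 76;  u_72 = 60;  u_73 = 44;  u_74 = 47;  u_75 = 0;  u_76 = 41
  u_77 = 25;  u_78 = 30;  u_79 = 49;  u_80 = 86;  u_81 = 92;  u_82 = 16
  u_83 = 85;  u_84 = 92;  u_85 = 16;  u_86 = 35;  u_87 = 2;  u_88 = 28
  u_89 = 81;  u_90 = 21;  u_91 = 82;  u_92 = 16;  u_93 = 3;  u_94 = 38
  u_95 = 46;  u_96 = 36;  u_97 = 87;  u_98 = 71;  u_99 = 28;  u_100 = 77
  u_101 = 92;  u_102 = 74;  u_103 = 9;  u_104 = 21;  u_105 = 69;  u_106 = 61
  u_107 = 33;  u_108 = 83;  u_109 = 34;  u_110 = 50;  u_111 = 6;  u_112 = 50
  u_113 = 69;  u_114 = 3;  u_115 = 60;  u_116 = 4;  u_117 = 42;  u_118 = 18
  u_119 = 52;  u_120 = 67;  u_121 = 12;  u_122 = 89;  u_123 = 87;  u_124 = 51
  u_125 = 61;  u_126 = 67;  u_127 = 82;  u_128 = 68;  u_129 = 42;  u_130 = 59
  u_131 = 52;  u_132 = 23;  u_133 = 73;  u_134 = 0;  u_135 = 40;  u_136 = 94
  u_137 = 71;  u_138 = 89;  u_139 = 92;  u_140 = 57;  u_141 = 31;  u_142 = 77
  u_143 = 27;  u_144 = 40;  u_145 = 37;  u_146 = 84;  u_147 = 48;  u_148 = 39
  u_149 = 10;  u_150 = 7;  u_151 = 32;  u_152 = 80;  u_153 = 22;  u_154 = 89
  u_155 = 89;  u_156 = 86;  u_157 = 15;  u_158 = 90;  u_159 = 28;  u_160 = 19
  u_161 = 85;  u_162 = 42;  u_163 = 27;  u_164 = 9;  u_165 = 58;  u_166 = 30
  u_167 = 39;  u_168 = 86;  u_169 = 31;  u_170 = 38;  u_171 = 27;  u_172 = 93
  u_173 = 90;  u_174 = 41;  u_175 = 55;  u_176 = 20;  u_177 = 59;  u_178 = 64
  u_179 = 16;  u_180 = 88;  u_181 = 76;  u_182 = 63;  u_183 = 31;  u_184 = 35
  u_185 = 73;  u_186 = 12;  u_187 = 53;  u_188 = 83;  u_189 = 79;  u_190 = 32
  u_191 = 54;  u_192 = 87;  u_193 = 9;  u_194 = 8;  u_195 = 90;  u_196 = 7
  u_197 = 70;  u_198 = 48;  u_199 = 88;  u_200 = 6;  u_201 = 37;  u_202 = 35
  u_203 = 24;  u_204 = 62
u_205 = 2·62 + 34·24 + 47·35 + 55·37 + 48·6 = 58
u_206 = 2·58 + 34·62 + 47·24 + 55·35 + 48·37 = 69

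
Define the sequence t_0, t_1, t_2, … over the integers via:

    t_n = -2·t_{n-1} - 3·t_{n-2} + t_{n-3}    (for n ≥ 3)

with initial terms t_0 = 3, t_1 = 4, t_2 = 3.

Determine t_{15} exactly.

5588

t_3 = -2·3 + -3·4 + 1·3 = -15
t_4 = -2·-15 + -3·3 + 1·4 = 25
t_5 = -2·25 + -3·-15 + 1·3 = -2
t_6 = -2·-2 + -3·25 + 1·-15 = -86
t_7 = -2·-86 + -3·-2 + 1·25 = 203
t_8 = -2·203 + -3·-86 + 1·-2 = -150
t_9 = -2·-150 + -3·203 + 1·-86 = -395
t_10 = -2·-395 + -3·-150 + 1·203 = 1443
t_11 = -2·1443 + -3·-395 + 1·-150 = -1851
t_12 = -2·-1851 + -3·1443 + 1·-395 = -1022
t_13 = -2·-1022 + -3·-1851 + 1·1443 = 9040
t_14 = -2·9040 + -3·-1022 + 1·-1851 = -16865
t_15 = -2·-16865 + -3·9040 + 1·-1022 = 5588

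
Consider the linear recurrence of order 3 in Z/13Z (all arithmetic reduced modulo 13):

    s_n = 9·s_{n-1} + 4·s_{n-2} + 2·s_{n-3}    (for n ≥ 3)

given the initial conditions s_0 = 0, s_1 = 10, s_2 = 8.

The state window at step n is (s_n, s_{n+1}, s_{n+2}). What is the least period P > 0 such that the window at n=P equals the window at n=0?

n=0: window = (0, 10, 8)
n=1: window = (10, 8, 8)
n=2: window = (8, 8, 7)
n=3: window = (8, 7, 7)
n=4: window = (7, 7, 3)
n=5: window = (7, 3, 4)
n=6: window = (3, 4, 10)
n=7: window = (4, 10, 8)
n=8: window = (10, 8, 3)
n=9: window = (8, 3, 1)
n=10: window = (3, 1, 11)
n=11: window = (1, 11, 5)
n=12: window = (11, 5, 0)
n=13: window = (5, 0, 3)
n=14: window = (0, 3, 11)
n=15: window = (3, 11, 7)
n=16: window = (11, 7, 9)
n=17: window = (7, 9, 1)
n=18: window = (9, 1, 7)
n=19: window = (1, 7, 7)
n=20: window = (7, 7, 2)
n=21: window = (7, 2, 8)
n=22: window = (2, 8, 3)
n=23: window = (8, 3, 11)
n=24: window = (3, 11, 10)
n=25: window = (11, 10, 10)
n=26: window = (10, 10, 9)
n=27: window = (10, 9, 11)
n=28: window = (9, 11, 12)
n=29: window = (11, 12, 1)
n=30: window = (12, 1, 1)
n=31: window = (1, 1, 11)
n=32: window = (1, 11, 1)
n=33: window = (11, 1, 3)
n=34: window = (1, 3, 1)
n=35: window = (3, 1, 10)
n=36: window = (1, 10, 9)
n=37: window = (10, 9, 6)
n=38: window = (9, 6, 6)
n=39: window = (6, 6, 5)
n=40: window = (6, 5, 3)
…
n=2194: window = (9, 11, 0)
n=2195: window = (11, 0, 10)
n=2196: window = (0, 10, 8)
window at n=2196 equals window at n=0 → period = 2196

2196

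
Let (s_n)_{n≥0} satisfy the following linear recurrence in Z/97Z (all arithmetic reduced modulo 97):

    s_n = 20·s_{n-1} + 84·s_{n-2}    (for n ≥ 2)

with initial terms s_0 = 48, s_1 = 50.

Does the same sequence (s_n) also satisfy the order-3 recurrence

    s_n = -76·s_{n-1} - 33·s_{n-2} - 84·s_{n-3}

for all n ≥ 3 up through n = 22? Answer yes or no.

yes

Terms s_0..s_22: 48, 50, 85, 80, 10, 33, 45, 83, 8, 51, 43, 3, 83, 69, 10, 79, 92, 37, 29, 2, 51, 24, 11
n=3: candidate gives 80, actual s_3 = 80 ✓
n=4: candidate gives 10, actual s_4 = 10 ✓
n=5: candidate gives 33, actual s_5 = 33 ✓
n=6: candidate gives 45, actual s_6 = 45 ✓
n=7: candidate gives 83, actual s_7 = 83 ✓
n=8: candidate gives 8, actual s_8 = 8 ✓
n=9: candidate gives 51, actual s_9 = 51 ✓
n=10: candidate gives 43, actual s_10 = 43 ✓
n=11: candidate gives 3, actual s_11 = 3 ✓
n=12: candidate gives 83, actual s_12 = 83 ✓
n=13: candidate gives 69, actual s_13 = 69 ✓
n=14: candidate gives 10, actual s_14 = 10 ✓
n=15: candidate gives 79, actual s_15 = 79 ✓
n=16: candidate gives 92, actual s_16 = 92 ✓
n=17: candidate gives 37, actual s_17 = 37 ✓
n=18: candidate gives 29, actual s_18 = 29 ✓
n=19: candidate gives 2, actual s_19 = 2 ✓
n=20: candidate gives 51, actual s_20 = 51 ✓
n=21: candidate gives 24, actual s_21 = 24 ✓
n=22: candidate gives 11, actual s_22 = 11 ✓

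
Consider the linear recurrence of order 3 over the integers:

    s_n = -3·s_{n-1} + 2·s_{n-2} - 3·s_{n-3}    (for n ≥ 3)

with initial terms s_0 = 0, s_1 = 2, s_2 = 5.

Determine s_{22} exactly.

s_3 = -3·5 + 2·2 + -3·0 = -11
s_4 = -3·-11 + 2·5 + -3·2 = 37
s_5 = -3·37 + 2·-11 + -3·5 = -148
s_6 = -3·-148 + 2·37 + -3·-11 = 551
s_7 = -3·551 + 2·-148 + -3·37 = -2060
s_8 = -3·-2060 + 2·551 + -3·-148 = 7726
s_9 = -3·7726 + 2·-2060 + -3·551 = -28951
s_10 = -3·-28951 + 2·7726 + -3·-2060 = 108485
s_11 = -3·108485 + 2·-28951 + -3·7726 = -406535
s_12 = -3·-406535 + 2·108485 + -3·-28951 = 1523428
s_13 = -3·1523428 + 2·-406535 + -3·108485 = -5708809
s_14 = -3·-5708809 + 2·1523428 + -3·-406535 = 21392888
s_15 = -3·21392888 + 2·-5708809 + -3·1523428 = -80166566
s_16 = -3·-80166566 + 2·21392888 + -3·-5708809 = 300411901
s_17 = -3·300411901 + 2·-80166566 + -3·21392888 = -1125747499
s_18 = -3·-1125747499 + 2·300411901 + -3·-80166566 = 4218565997
s_19 = -3·4218565997 + 2·-1125747499 + -3·300411901 = -15808428692
s_20 = -3·-15808428692 + 2·4218565997 + -3·-1125747499 = 59239660567
s_21 = -3·59239660567 + 2·-15808428692 + -3·4218565997 = -221991537076
s_22 = -3·-221991537076 + 2·59239660567 + -3·-15808428692 = 831879218438

831879218438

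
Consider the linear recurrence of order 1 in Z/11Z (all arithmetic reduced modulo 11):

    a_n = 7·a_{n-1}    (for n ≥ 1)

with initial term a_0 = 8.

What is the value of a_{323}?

a_1 = 7·8 = 1
a_2 = 7·1 = 7
a_3 = 7·7 = 5
a_4 = 7·5 = 2
a_5 = 7·2 = 3
a_6 = 7·3 = 10
a_7 = 7·10 = 4
a_8 = 7·4 = 6
a_9 = 7·6 = 9
a_10 = 7·9 = 8
(a_10) = (8) = (a_0), so the sequence has period 10.
323 ≡ 3 (mod 10), hence a_323 = a_3 = 5.

5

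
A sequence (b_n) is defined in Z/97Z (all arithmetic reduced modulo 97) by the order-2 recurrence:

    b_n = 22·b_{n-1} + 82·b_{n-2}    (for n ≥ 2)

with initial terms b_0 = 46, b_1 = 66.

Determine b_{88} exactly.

44

b_2 = 22·66 + 82·46 = 83
b_3 = 22·83 + 82·66 = 60
b_4 = 22·60 + 82·83 = 75
b_5 = 22·75 + 82·60 = 71
b_6 = 22·71 + 82·75 = 49
b_7 = 22·49 + 82·71 = 13
b_8 = 22·13 + 82·49 = 36
b_9 = 22·36 + 82·13 = 15
b_10 = 22·15 + 82·36 = 81
b_11 = 22·81 + 82·15 = 5
b_12 = 22·5 + 82·81 = 59
b_13 = 22·59 + 82·5 = 59
b_14 = 22·59 + 82·59 = 25
b_15 = 22·25 + 82·59 = 53
b_16 = 22·53 + 82·25 = 15
b_17 = 22·15 + 82·53 = 20
b_18 = 22·20 + 82·15 = 21
b_19 = 22·21 + 82·20 = 65
b_20 = 22·65 + 82·21 = 48
b_21 = 22·48 + 82·65 = 81
b_22 = 22·81 + 82·48 = 92
b_23 = 22·92 + 82·81 = 33
b_24 = 22·33 + 82·92 = 25
b_25 = 22·25 + 82·33 = 55
b_26 = 22·55 + 82·25 = 59
b_27 = 22·59 + 82·55 = 85
b_28 = 22·85 + 82·59 = 15
b_29 = 22·15 + 82·85 = 25
b_30 = 22·25 + 82·15 = 34
b_31 = 22·34 + 82·25 = 82
b_32 = 22·82 + 82·34 = 33
b_33 = 22·33 + 82·82 = 78
b_34 = 22·78 + 82·33 = 57
b_35 = 22·57 + 82·78 = 84
b_36 = 22·84 + 82·57 = 23
b_37 = 22·23 + 82·84 = 22
b_38 = 22·22 + 82·23 = 42
b_39 = 22·42 + 82·22 = 12
b_40 = 22·12 + 82·42 = 22
b_41 = 22·22 + 82·12 = 13
b_42 = 22·13 + 82·22 = 53
b_43 = 22·53 + 82·13 = 1
b_44 = 22·1 + 82·53 = 3
b_45 = 22·3 + 82·1 = 51
b_46 = 22·51 + 82·3 = 10
b_47 = 22·10 + 82·51 = 37
b_48 = 22·37 + 82·10 = 82
b_49 = 22·82 + 82·37 = 85
b_50 = 22·85 + 82·82 = 58
b_51 = 22·58 + 82·85 = 1
b_52 = 22·1 + 82·58 = 25
b_53 = 22·25 + 82·1 = 50
b_54 = 22·50 + 82·25 = 46
b_55 = 22·46 + 82·50 = 68
b_56 = 22·68 + 82·46 = 30
b_57 = 22·30 + 82·68 = 28
b_58 = 22·28 + 82·30 = 69
b_59 = 22·69 + 82·28 = 31
b_60 = 22·31 + 82·69 = 35
b_61 = 22·35 + 82·31 = 14
b_62 = 22·14 + 82·35 = 74
b_63 = 22·74 + 82·14 = 60
b_64 = 22·60 + 82·74 = 16
b_65 = 22·16 + 82·60 = 34
b_66 = 22·34 + 82·16 = 23
b_67 = 22·23 + 82·34 = 93
b_68 = 22·93 + 82·23 = 52
b_69 = 22·52 + 82·93 = 40
b_70 = 22·40 + 82·52 = 3
b_71 = 22·3 + 82·40 = 48
b_72 = 22·48 + 82·3 = 41
b_73 = 22·41 + 82·48 = 85
b_74 = 22·85 + 82·41 = 91
b_75 = 22·91 + 82·85 = 48
b_76 = 22·48 + 82·91 = 79
b_77 = 22·79 + 82·48 = 48
b_78 = 22·48 + 82·79 = 65
b_79 = 22·65 + 82·48 = 31
b_80 = 22·31 + 82·65 = 95
b_81 = 22·95 + 82·31 = 73
b_82 = 22·73 + 82·95 = 84
b_83 = 22·84 + 82·73 = 74
b_84 = 22·74 + 82·84 = 77
b_85 = 22·77 + 82·74 = 2
b_86 = 22·2 + 82·77 = 53
b_87 = 22·53 + 82·2 = 69
b_88 = 22·69 + 82·53 = 44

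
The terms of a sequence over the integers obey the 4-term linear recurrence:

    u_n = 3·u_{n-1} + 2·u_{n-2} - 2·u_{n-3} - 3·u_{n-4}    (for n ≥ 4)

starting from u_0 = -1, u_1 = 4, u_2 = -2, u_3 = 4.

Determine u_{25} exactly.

u_4 = 3·4 + 2·-2 + -2·4 + -3·-1 = 3
u_5 = 3·3 + 2·4 + -2·-2 + -3·4 = 9
u_6 = 3·9 + 2·3 + -2·4 + -3·-2 = 31
u_7 = 3·31 + 2·9 + -2·3 + -3·4 = 93
u_8 = 3·93 + 2·31 + -2·9 + -3·3 = 314
u_9 = 3·314 + 2·93 + -2·31 + -3·9 = 1039
u_10 = 3·1039 + 2·314 + -2·93 + -3·31 = 3466
u_11 = 3·3466 + 2·1039 + -2·314 + -3·93 = 11569
u_12 = 3·11569 + 2·3466 + -2·1039 + -3·314 = 38619
u_13 = 3·38619 + 2·11569 + -2·3466 + -3·1039 = 128946
u_14 = 3·128946 + 2·38619 + -2·11569 + -3·3466 = 430540
u_15 = 3·430540 + 2·128946 + -2·38619 + -3·11569 = 1437567
u_16 = 3·1437567 + 2·430540 + -2·128946 + -3·38619 = 4800032
u_17 = 3·4800032 + 2·1437567 + -2·430540 + -3·128946 = 16027312
u_18 = 3·16027312 + 2·4800032 + -2·1437567 + -3·430540 = 53515246
u_19 = 3·53515246 + 2·16027312 + -2·4800032 + -3·1437567 = 178687597
u_20 = 3·178687597 + 2·53515246 + -2·16027312 + -3·4800032 = 596638563
u_21 = 3·596638563 + 2·178687597 + -2·53515246 + -3·16027312 = 1992178455
u_22 = 3·1992178455 + 2·596638563 + -2·178687597 + -3·53515246 = 6651891559
u_23 = 3·6651891559 + 2·1992178455 + -2·596638563 + -3·178687597 = 22210691670
u_24 = 3·22210691670 + 2·6651891559 + -2·1992178455 + -3·596638563 = 74161585529
u_25 = 3·74161585529 + 2·22210691670 + -2·6651891559 + -3·1992178455 = 247625821444

247625821444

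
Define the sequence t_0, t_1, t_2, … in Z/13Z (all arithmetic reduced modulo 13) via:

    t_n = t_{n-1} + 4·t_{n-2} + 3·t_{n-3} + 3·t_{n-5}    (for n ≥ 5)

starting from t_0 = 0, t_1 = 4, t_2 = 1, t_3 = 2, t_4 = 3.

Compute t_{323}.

0

t_5 = 1·3 + 4·2 + 3·1 + 0·4 + 3·0 = 1
t_6 = 1·1 + 4·3 + 3·2 + 0·1 + 3·4 = 5
t_7 = 1·5 + 4·1 + 3·3 + 0·2 + 3·1 = 8
t_8 = 1·8 + 4·5 + 3·1 + 0·3 + 3·2 = 11
t_9 = 1·11 + 4·8 + 3·5 + 0·1 + 3·3 = 2
t_10 = 1·2 + 4·11 + 3·8 + 0·5 + 3·1 = 8
Continuing the recurrence:
  t_11 = 12;  t_12 = 9;  t_13 = 10;  t_14 = 10;  t_15 = 10;  t_16 = 12
  t_17 = 5;  t_18 = 9;  t_19 = 4;  t_20 = 7;  t_21 = 8;  t_22 = 11
  t_23 = 0;  t_24 = 2;  t_25 = 4;  t_26 = 10;  t_27 = 0;  t_28 = 0
  t_29 = 10;  t_30 = 9;  t_31 = 1;  t_32 = 2;  t_33 = 7;  t_34 = 9
  t_35 = 5;  t_36 = 0;  t_37 = 1;  t_38 = 11;  t_39 = 3;  t_40 = 0
  t_41 = 6;  t_42 = 5;  t_43 = 10;  t_44 = 5;  t_45 = 8;  t_46 = 11
  t_47 = 8;  t_48 = 2;  t_49 = 4;  t_50 = 8;  t_51 = 11;  t_52 = 1
  t_53 = 10;  t_54 = 7;  t_55 = 9;  t_56 = 9;  t_57 = 4;  t_58 = 6
  t_59 = 5;  t_60 = 3;  t_61 = 3;  t_62 = 3;  t_63 = 3;  t_64 = 0
  t_65 = 4;  t_66 = 9;  t_67 = 8;  t_68 = 0;  t_69 = 7;  t_70 = 4
  t_71 = 7;  t_72 = 3;  t_73 = 4;  t_74 = 6;  t_75 = 4;  t_76 = 9
  t_77 = 0;  t_78 = 8;  t_79 = 1;  t_80 = 6;  t_81 = 9;  t_82 = 10
  t_83 = 10;  t_84 = 2;  t_85 = 12;  t_86 = 12;  t_87 = 5;  t_88 = 2
  t_89 = 12;  t_90 = 6;  t_91 = 5;  t_92 = 2;  t_93 = 7;  t_94 = 1
  t_95 = 1;  t_96 = 2;  t_97 = 2;  t_98 = 8;  t_99 = 12;  t_100 = 1
  t_101 = 1;  t_102 = 8;  t_103 = 0;  t_104 = 6;  t_105 = 7;  t_106 = 8
  t_107 = 0;  t_108 = 1;  t_109 = 4;  t_110 = 3;  t_111 = 7;  t_112 = 5
  t_113 = 6;  t_114 = 7;  t_115 = 3;  t_116 = 5;  t_117 = 1;  t_118 = 9
  t_119 = 10;  t_120 = 6;  t_121 = 10;  t_122 = 2;  t_123 = 9;  t_124 = 12
  t_125 = 7;  t_126 = 8;  t_127 = 0;  t_128 = 2;  t_129 = 10;  t_130 = 0
  t_131 = 5;  t_132 = 9;  t_133 = 9;  t_134 = 12;  t_135 = 10;  t_136 = 9
  t_137 = 8;  t_138 = 10;  t_139 = 1;  t_140 = 4;  t_141 = 0;  t_142 = 4
  t_143 = 7;  t_144 = 0;  t_145 = 0;  t_146 = 8;  t_147 = 7;  t_148 = 8
  t_149 = 8;  t_150 = 9;  t_151 = 11;  t_152 = 1;  t_153 = 5;  t_154 = 1
  t_155 = 12;  t_156 = 12;  t_157 = 1;  t_158 = 9;  t_159 = 0;  t_160 = 10
  t_161 = 8;  t_162 = 12;  t_163 = 10;  t_164 = 4;  t_165 = 6;  t_166 = 11
  t_167 = 5;  t_168 = 6;  t_169 = 6;  t_170 = 11;  t_171 = 8;  t_172 = 7
  t_173 = 12;  t_174 = 4;  t_175 = 2;  t_176 = 0;  t_177 = 2;  t_178 = 5
  t_179 = 12;  t_180 = 5;  t_181 = 3;  t_182 = 0;  t_183 = 3;  t_184 = 9
  t_185 = 10;  t_186 = 12;  t_187 = 1;  t_188 = 10;  t_189 = 12;  t_190 = 7
  t_191 = 4;  t_192 = 6;  t_193 = 8;  t_194 = 2;  t_195 = 8;  t_196 = 0
  t_197 = 4;  t_198 = 0;  t_199 = 9;  t_200 = 6;  t_201 = 3;  t_202 = 1
  t_203 = 5;  t_204 = 6;  t_205 = 8;  t_206 = 4;  t_207 = 5;  t_208 = 8
  t_209 = 6;  t_210 = 12;  t_211 = 7;  t_212 = 10;  t_213 = 7;  t_214 = 8
  t_215 = 11;  t_216 = 7;  t_217 = 1;  t_218 = 5;  t_219 = 2;  t_220 = 6
  t_221 = 11;  t_222 = 5;  t_223 = 4;  t_224 = 11;  t_225 = 8;  t_226 = 6
  t_227 = 8;  t_228 = 3;  t_229 = 8;  t_230 = 3;  t_231 = 10;  t_232 = 5
  t_233 = 11;  t_234 = 7;  t_235 = 10;  t_236 = 10;  t_237 = 8;  t_238 = 7
  t_239 = 12;  t_240 = 3;  t_241 = 11;  t_242 = 5;  t_243 = 1;  t_244 = 12
  t_245 = 1;  t_246 = 7;  t_247 = 10;  t_248 = 5;  t_249 = 11;  t_250 = 12
  t_251 = 1;  t_252 = 8;  t_253 = 11;  t_254 = 1;  t_255 = 1;  t_256 = 2
  t_257 = 7;  t_258 = 12;  t_259 = 10;  t_260 = 4;  t_261 = 8;  t_262 = 10
  t_263 = 12;  t_264 = 2;  t_265 = 1;  t_266 = 4;  t_267 = 5;  t_268 = 8
  t_269 = 7;  t_270 = 5;  t_271 = 4;  t_272 = 8;  t_273 = 11;  t_274 = 11
  t_275 = 3;  t_276 = 1;  t_277 = 5;  t_278 = 12;  t_279 = 3;  t_280 = 10
  t_281 = 9;  t_282 = 8;  t_283 = 6;  t_284 = 9;  t_285 = 9;  t_286 = 12
  t_287 = 8;  t_288 = 10;  t_289 = 1;  t_290 = 1;  t_291 = 6;  t_292 = 11
  t_293 = 3;  t_294 = 3;  t_295 = 12;  t_296 = 12;  t_297 = 11;  t_298 = 0
  t_299 = 11;  t_300 = 2;  t_301 = 4;  t_302 = 0;  t_303 = 9;  t_304 = 2
  t_305 = 5;  t_306 = 0;  t_307 = 0;  t_308 = 3;  t_309 = 9;  t_310 = 10
  t_311 = 3;  t_312 = 5;  t_313 = 4;  t_314 = 8;  t_315 = 4;  t_316 = 5
  t_317 = 8;  t_318 = 0;  t_319 = 6;  t_320 = 3;  t_321 = 3
t_322 = 1·3 + 4·3 + 3·6 + 0·0 + 3·8 = 5
t_323 = 1·5 + 4·3 + 3·3 + 0·6 + 3·0 = 0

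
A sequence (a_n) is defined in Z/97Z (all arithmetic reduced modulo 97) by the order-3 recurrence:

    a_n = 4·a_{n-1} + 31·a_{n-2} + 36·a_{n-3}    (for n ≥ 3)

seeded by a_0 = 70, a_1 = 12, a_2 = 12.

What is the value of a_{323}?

a_3 = 4·12 + 31·12 + 36·70 = 30
a_4 = 4·30 + 31·12 + 36·12 = 51
a_5 = 4·51 + 31·30 + 36·12 = 14
a_6 = 4·14 + 31·51 + 36·30 = 1
a_7 = 4·1 + 31·14 + 36·51 = 43
a_8 = 4·43 + 31·1 + 36·14 = 28
Continuing the recurrence:
  a_9 = 26;  a_10 = 95;  a_11 = 60;  a_12 = 47;  a_13 = 36;  a_14 = 75
  a_15 = 4;  a_16 = 48;  a_17 = 9;  a_18 = 19;  a_19 = 46;  a_20 = 30
  a_21 = 96;  a_22 = 60;  a_23 = 28;  a_24 = 93;  a_25 = 5;  a_26 = 31
  a_27 = 38;  a_28 = 32;  a_29 = 94;  a_30 = 20;  a_31 = 72;  a_32 = 24
  a_33 = 41;  a_34 = 8;  a_35 = 33;  a_36 = 13;  a_37 = 5;  a_38 = 59
  a_39 = 83;  a_40 = 13;  a_41 = 93;  a_42 = 77;  a_43 = 70;  a_44 = 1
  a_45 = 96;  a_46 = 25;  a_47 = 8;  a_48 = 92;  a_49 = 61;  a_50 = 86
  a_51 = 18;  a_52 = 84;  a_53 = 13;  a_54 = 6;  a_55 = 56;  a_56 = 5
  a_57 = 32;  a_58 = 68;  a_59 = 86;  a_60 = 15;  a_61 = 33;  a_62 = 7
  a_63 = 39;  a_64 = 9;  a_65 = 42;  a_66 = 8;  a_67 = 9;  a_68 = 50
  a_69 = 88;  a_70 = 92;  a_71 = 46;  a_72 = 93;  a_73 = 66;  a_74 = 50
  a_75 = 65;  a_76 = 15;  a_77 = 92;  a_78 = 69;  a_79 = 79;  a_80 = 44
  a_81 = 65;  a_82 = 6;  a_83 = 34;  a_84 = 43;  a_85 = 84;  a_86 = 80
  a_87 = 10;  a_88 = 15;  a_89 = 49;  a_90 = 51;  a_91 = 32;  a_92 = 78
  a_93 = 36;  a_94 = 28;  a_95 = 59;  a_96 = 72;  a_97 = 21;  a_98 = 75
  a_99 = 51;  a_100 = 84;  a_101 = 58;  a_102 = 16;  a_103 = 36;  a_104 = 12
  a_105 = 91;  a_106 = 92;  a_107 = 32;  a_108 = 48;  a_109 = 34;  a_110 = 60
  a_111 = 15;  a_112 = 40;  a_113 = 69;  a_114 = 19;  a_115 = 66;  a_116 = 39
  a_117 = 73;  a_118 = 94;  a_119 = 66;  a_120 = 83;  a_121 = 39;  a_122 = 61
  a_123 = 76;  a_124 = 10;  a_125 = 33;  a_126 = 74;  a_127 = 30;  a_128 = 13
  a_129 = 57;  a_130 = 62;  a_131 = 58;  a_132 = 35;  a_133 = 96;  a_134 = 65
  a_135 = 34;  a_136 = 78;  a_137 = 20;  a_138 = 36;  a_139 = 80;  a_140 = 22
  a_141 = 81;  a_142 = 6;  a_143 = 29;  a_144 = 17;  a_145 = 19;  a_146 = 95
  a_147 = 29;  a_148 = 59;  a_149 = 93;  a_150 = 44;  a_151 = 42;  a_152 = 30
  a_153 = 96;  a_154 = 13;  a_155 = 34;  a_156 = 18;  a_157 = 42;  a_158 = 10
  a_159 = 50;  a_160 = 82;  a_161 = 7;  a_162 = 5;  a_163 = 85;  a_164 = 68
  a_165 = 80;  a_166 = 56;  a_167 = 11;  a_168 = 4;  a_169 = 45;  a_170 = 21
  a_171 = 71;  a_172 = 33;  a_173 = 82;  a_174 = 27;  a_175 = 55;  a_176 = 32
  a_177 = 89;  a_178 = 30;  a_179 = 54;  a_180 = 82;  a_181 = 75;  a_182 = 33
  a_183 = 74;  a_184 = 42;  a_185 = 61;  a_186 = 39;  a_187 = 67;  a_188 = 84
  a_189 = 34;  a_190 = 11;  a_191 = 48;  a_192 = 11;  a_193 = 85;  a_194 = 81
  a_195 = 57;  a_196 = 76;  a_197 = 40;  a_198 = 9;  a_199 = 35;  a_200 = 16
  a_201 = 18;  a_202 = 82;  a_203 = 7;  a_204 = 17;  a_205 = 36;  a_206 = 50
  a_207 = 85;  a_208 = 82;  a_209 = 10;  a_210 = 16;  a_211 = 28;  a_212 = 95
  a_213 = 78;  a_214 = 94;  a_215 = 6;  a_216 = 23;  a_217 = 73;  a_218 = 57
  a_219 = 21;  a_220 = 17;  a_221 = 55;  a_222 = 48;  a_223 = 84;  a_224 = 21
  a_225 = 51;  a_226 = 96;  a_227 = 5;  a_228 = 79;  a_229 = 47;  a_230 = 4
  a_231 = 49;  a_232 = 72;  a_233 = 11;  a_234 = 63;  a_235 = 81;  a_236 = 54
  a_237 = 48;  a_238 = 29;  a_239 = 56;  a_240 = 38;  a_241 = 22;  a_242 = 81
  a_243 = 46;  a_244 = 92;  a_245 = 54;  a_246 = 68;  a_247 = 20;  a_248 = 58
  a_249 = 2;  a_250 = 4;  a_251 = 32;  a_252 = 33;  a_253 = 7;  a_254 = 69
  a_255 = 32;  a_256 = 94;  a_257 = 69;  a_258 = 74;  a_259 = 96;  a_260 = 21
  a_261 = 1;  a_262 = 37;  a_263 = 62;  a_264 = 73;  a_265 = 54;  a_266 = 55
  a_267 = 60;  a_268 = 9;  a_269 = 93;  a_270 = 95;  a_271 = 95;  a_272 = 77
  a_273 = 77;  a_274 = 4;  a_275 = 34;  a_276 = 25;  a_277 = 37;  a_278 = 13
  a_279 = 62;  a_280 = 43;  a_281 = 40;  a_282 = 39;  a_283 = 34;  a_284 = 69
  a_285 = 18;  a_286 = 40;  a_287 = 1;  a_288 = 49;  a_289 = 18;  a_290 = 75
  a_291 = 3;  a_292 = 75;  a_293 = 86;  a_294 = 61;  a_295 = 81;  a_296 = 73
  a_297 = 52;  a_298 = 52;  a_299 = 83;  a_300 = 33;  a_301 = 18;  a_302 = 9
  a_303 = 36;  a_304 = 4;  a_305 = 1;  a_306 = 66;  a_307 = 51;  a_308 = 55
  a_309 = 6;  a_310 = 73;  a_311 = 33;  a_312 = 89;  a_313 = 30;  a_314 = 90
  a_315 = 32;  a_316 = 21;  a_317 = 48;  a_318 = 55;  a_319 = 39;  a_320 = 0
  a_321 = 85
a_322 = 4·85 + 31·0 + 36·39 = 95
a_323 = 4·95 + 31·85 + 36·0 = 8

8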